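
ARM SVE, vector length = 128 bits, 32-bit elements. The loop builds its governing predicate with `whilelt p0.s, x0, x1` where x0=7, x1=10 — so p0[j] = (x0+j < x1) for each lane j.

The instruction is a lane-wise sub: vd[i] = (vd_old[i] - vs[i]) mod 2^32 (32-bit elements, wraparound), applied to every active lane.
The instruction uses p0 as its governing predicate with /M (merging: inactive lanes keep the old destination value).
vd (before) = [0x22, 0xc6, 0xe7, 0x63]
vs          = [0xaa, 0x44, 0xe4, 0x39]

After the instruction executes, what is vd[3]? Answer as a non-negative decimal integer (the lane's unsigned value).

128-bit reg / 32-bit elem → 4 lanes
whilelt: lane j active iff 7+j < 10 → j < 3 → 3 active
[0] sub(0x22,0xaa) = 0xffffff78
[1] sub(0xc6,0x44) = 0x82
[2] sub(0xe7,0xe4) = 0x03
[3] tail/keep = 0x63

vd[3] = 99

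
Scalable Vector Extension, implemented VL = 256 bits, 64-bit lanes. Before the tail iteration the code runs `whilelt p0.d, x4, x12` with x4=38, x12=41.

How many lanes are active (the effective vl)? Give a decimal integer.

vl = 3

lane count: 256 div 64 = 4
active while 38+j < 41, i.e. j ∈ [0,3) capped at 4 ⇒ 3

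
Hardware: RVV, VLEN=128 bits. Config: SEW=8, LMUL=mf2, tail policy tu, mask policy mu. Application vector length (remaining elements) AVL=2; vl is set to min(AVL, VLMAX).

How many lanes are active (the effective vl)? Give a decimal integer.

vl = 2

VLMAX = (128 × 1/2) / 8 = 8 lanes
vl = min(AVL, VLMAX) = min(2, 8) = 2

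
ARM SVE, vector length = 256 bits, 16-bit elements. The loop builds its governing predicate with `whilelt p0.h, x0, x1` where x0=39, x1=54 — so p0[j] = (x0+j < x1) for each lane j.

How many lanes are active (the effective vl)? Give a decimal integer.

register lanes = 256/16 = 16
whilelt: lane j active iff 39+j < 54 → j < 15 → 15 active

vl = 15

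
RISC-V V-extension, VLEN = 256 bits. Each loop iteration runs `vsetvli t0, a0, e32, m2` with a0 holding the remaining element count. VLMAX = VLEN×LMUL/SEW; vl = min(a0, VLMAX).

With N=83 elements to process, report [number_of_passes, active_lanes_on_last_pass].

lanes per group: 256·2/32 = 16
N=83: ⌈83/16⌉ = 6 iters; last vl = 83 − 5×16 = 3

[iterations, last_vl] = [6, 3]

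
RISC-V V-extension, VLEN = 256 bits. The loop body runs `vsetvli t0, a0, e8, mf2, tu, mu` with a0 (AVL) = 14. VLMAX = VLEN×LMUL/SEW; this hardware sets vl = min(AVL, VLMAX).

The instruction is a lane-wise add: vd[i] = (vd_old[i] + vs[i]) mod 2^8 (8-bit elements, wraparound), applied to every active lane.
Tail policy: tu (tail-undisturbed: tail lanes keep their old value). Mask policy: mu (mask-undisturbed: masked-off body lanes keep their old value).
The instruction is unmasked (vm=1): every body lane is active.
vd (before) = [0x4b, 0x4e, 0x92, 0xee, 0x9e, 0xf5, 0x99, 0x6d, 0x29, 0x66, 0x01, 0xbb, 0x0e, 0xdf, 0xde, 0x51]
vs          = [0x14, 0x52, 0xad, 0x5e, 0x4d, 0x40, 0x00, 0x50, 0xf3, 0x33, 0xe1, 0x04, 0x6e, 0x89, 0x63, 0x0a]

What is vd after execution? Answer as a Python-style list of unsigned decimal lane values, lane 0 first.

lanes per group: 256·1/2/8 = 16
vl ← min(14, 16) = 14
lane  0: add(0x4b,0x14) ⇒ 0x5f
lane  1: add(0x4e,0x52) ⇒ 0xa0
lane  2: add(0x92,0xad) ⇒ 0x3f
lane  3: add(0xee,0x5e) ⇒ 0x4c
lane  4: add(0x9e,0x4d) ⇒ 0xeb
lane  5: add(0xf5,0x40) ⇒ 0x35
lane  6: add(0x99,0x00) ⇒ 0x99
lane  7: add(0x6d,0x50) ⇒ 0xbd
lane  8: add(0x29,0xf3) ⇒ 0x1c
lane  9: add(0x66,0x33) ⇒ 0x99
lane 10: add(0x01,0xe1) ⇒ 0xe2
lane 11: add(0xbb,0x04) ⇒ 0xbf
lane 12: add(0x0e,0x6e) ⇒ 0x7c
lane 13: add(0xdf,0x89) ⇒ 0x68
lane 14: tail/keep ⇒ 0xde
lane 15: tail/keep ⇒ 0x51

vd = [95, 160, 63, 76, 235, 53, 153, 189, 28, 153, 226, 191, 124, 104, 222, 81]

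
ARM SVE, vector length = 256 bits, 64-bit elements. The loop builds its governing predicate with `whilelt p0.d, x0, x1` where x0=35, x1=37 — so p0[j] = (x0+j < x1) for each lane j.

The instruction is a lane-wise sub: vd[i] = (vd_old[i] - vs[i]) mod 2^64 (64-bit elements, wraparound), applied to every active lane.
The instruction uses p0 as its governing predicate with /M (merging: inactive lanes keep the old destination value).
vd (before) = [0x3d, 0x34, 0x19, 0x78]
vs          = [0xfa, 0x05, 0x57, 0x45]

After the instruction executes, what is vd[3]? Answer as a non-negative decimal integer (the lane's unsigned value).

256-bit reg / 64-bit elem → 4 lanes
whilelt: lane j active iff 35+j < 37 → j < 2 → 2 active
lane  0: sub(0x3d,0xfa) ⇒ 0xffffffffffffff43
lane  1: sub(0x34,0x05) ⇒ 0x2f
lane  2: tail/keep ⇒ 0x19
lane  3: tail/keep ⇒ 0x78

vd[3] = 120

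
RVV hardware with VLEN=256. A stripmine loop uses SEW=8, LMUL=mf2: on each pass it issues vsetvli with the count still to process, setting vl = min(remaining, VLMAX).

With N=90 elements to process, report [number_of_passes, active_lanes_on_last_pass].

[iterations, last_vl] = [6, 10]

lanes per group: 256·1/2/8 = 16
iterations = ceil(90/16) = 6; final-pass vl = 10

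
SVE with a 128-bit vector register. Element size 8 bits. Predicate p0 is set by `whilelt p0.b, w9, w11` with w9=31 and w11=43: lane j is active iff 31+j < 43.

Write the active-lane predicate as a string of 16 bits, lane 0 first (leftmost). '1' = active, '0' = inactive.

predicate = 1111111111110000

lane count: 128 div 8 = 16
p0[j] = (31+j < 43); true for j=0..11 → 12 lanes set
bits (lane 0 leftmost): 1111111111110000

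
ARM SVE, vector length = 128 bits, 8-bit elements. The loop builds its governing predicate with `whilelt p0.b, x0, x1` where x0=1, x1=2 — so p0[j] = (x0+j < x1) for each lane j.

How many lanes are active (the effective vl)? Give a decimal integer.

lane count: 128 div 8 = 16
active while 1+j < 2, i.e. j ∈ [0,1) capped at 16 ⇒ 1

vl = 1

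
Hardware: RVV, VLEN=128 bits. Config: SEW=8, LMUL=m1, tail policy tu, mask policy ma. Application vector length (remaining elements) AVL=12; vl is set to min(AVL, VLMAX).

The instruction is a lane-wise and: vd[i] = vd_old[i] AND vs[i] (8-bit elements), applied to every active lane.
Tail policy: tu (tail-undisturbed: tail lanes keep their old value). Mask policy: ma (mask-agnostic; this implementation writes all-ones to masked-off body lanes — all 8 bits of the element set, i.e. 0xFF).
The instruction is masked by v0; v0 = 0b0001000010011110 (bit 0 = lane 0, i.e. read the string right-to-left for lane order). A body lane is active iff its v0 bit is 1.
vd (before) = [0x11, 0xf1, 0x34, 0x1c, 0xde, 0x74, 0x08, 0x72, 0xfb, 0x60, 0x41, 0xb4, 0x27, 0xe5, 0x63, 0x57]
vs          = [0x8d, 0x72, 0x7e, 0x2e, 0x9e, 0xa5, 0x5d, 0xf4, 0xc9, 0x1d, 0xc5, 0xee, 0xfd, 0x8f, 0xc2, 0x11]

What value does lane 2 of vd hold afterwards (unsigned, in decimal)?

vd[2] = 52

lanes per group: 128·1/8 = 16
AVL=12 ≤ VLMAX=16, so vl = 12
  i=0: mask-off/ones → 255
  i=1: and(0xf1,0x72) → 112
  i=2: and(0x34,0x7e) → 52
  i=3: and(0x1c,0x2e) → 12
  i=4: and(0xde,0x9e) → 158
  i=5: mask-off/ones → 255
  i=6: mask-off/ones → 255
  i=7: and(0x72,0xf4) → 112
  i=8: mask-off/ones → 255
  i=9: mask-off/ones → 255
  i=10: mask-off/ones → 255
  i=11: mask-off/ones → 255
  i=12: tail/keep → 39
  i=13: tail/keep → 229
  i=14: tail/keep → 99
  i=15: tail/keep → 87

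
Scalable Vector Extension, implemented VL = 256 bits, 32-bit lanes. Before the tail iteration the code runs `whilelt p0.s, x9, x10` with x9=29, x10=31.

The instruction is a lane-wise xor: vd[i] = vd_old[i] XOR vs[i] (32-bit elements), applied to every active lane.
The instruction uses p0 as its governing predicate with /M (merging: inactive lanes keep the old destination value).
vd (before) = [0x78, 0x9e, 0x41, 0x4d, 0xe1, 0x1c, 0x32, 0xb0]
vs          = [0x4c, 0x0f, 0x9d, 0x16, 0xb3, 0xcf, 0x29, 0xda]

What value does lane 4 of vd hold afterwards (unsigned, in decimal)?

256-bit reg / 32-bit elem → 8 lanes
whilelt: lane j active iff 29+j < 31 → j < 2 → 2 active
[0] xor(0x78,0x4c) = 0x34
[1] xor(0x9e,0x0f) = 0x91
[2] tail/keep = 0x41
[3] tail/keep = 0x4d
[4] tail/keep = 0xe1
[5] tail/keep = 0x1c
[6] tail/keep = 0x32
[7] tail/keep = 0xb0

vd[4] = 225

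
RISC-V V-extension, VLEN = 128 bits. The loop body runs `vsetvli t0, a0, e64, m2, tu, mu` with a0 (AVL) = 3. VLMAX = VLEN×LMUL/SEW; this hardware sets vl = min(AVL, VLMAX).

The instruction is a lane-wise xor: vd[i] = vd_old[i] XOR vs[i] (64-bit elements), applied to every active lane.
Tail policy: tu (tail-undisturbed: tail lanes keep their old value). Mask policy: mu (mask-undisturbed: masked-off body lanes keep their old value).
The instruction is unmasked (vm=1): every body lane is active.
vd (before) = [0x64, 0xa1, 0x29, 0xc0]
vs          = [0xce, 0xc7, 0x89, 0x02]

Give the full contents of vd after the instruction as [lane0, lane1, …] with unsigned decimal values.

VLMAX = VLEN×LMUL/SEW = 128×2/64 = 4
vl ← min(3, 4) = 3
vd[0] xor(0x64,0xce) -> 0xaa
vd[1] xor(0xa1,0xc7) -> 0x66
vd[2] xor(0x29,0x89) -> 0xa0
vd[3] tail/keep -> 0xc0

vd = [170, 102, 160, 192]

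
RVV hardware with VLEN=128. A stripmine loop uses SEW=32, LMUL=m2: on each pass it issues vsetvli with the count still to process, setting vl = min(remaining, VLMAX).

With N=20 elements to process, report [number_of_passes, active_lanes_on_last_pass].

[iterations, last_vl] = [3, 4]

VLMAX = (128 × 2) / 32 = 8 lanes
20 elements at 8/iter → 3 passes, remainder 4 on the last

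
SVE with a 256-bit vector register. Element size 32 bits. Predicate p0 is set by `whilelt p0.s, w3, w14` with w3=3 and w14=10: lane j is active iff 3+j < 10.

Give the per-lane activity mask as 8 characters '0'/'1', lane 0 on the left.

predicate = 11111110

lane count: 256 div 32 = 8
whilelt: lane j active iff 3+j < 10 → j < 7 → 7 active
bits (lane 0 leftmost): 11111110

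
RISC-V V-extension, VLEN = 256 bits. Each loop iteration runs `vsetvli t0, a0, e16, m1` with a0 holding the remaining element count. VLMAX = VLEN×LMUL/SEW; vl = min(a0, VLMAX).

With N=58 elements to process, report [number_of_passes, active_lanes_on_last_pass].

[iterations, last_vl] = [4, 10]

VLMAX = VLEN×LMUL/SEW = 256×1/16 = 16
iterations = ceil(58/16) = 4; final-pass vl = 10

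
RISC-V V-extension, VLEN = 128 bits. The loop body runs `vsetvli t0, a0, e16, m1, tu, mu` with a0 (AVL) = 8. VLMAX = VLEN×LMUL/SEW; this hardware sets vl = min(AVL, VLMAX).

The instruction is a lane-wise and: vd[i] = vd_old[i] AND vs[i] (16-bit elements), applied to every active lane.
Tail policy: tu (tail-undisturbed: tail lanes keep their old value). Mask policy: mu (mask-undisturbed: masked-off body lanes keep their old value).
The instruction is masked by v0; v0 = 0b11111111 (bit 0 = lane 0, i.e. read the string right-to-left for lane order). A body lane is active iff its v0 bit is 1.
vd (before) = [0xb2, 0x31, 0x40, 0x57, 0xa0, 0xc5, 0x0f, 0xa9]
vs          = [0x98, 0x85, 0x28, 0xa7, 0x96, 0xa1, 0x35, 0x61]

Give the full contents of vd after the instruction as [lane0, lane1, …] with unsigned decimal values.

lanes per group: 128·1/16 = 8
vl ← min(8, 8) = 8
[0] and(0xb2,0x98) = 0x90
[1] and(0x31,0x85) = 0x01
[2] and(0x40,0x28) = 0x00
[3] and(0x57,0xa7) = 0x07
[4] and(0xa0,0x96) = 0x80
[5] and(0xc5,0xa1) = 0x81
[6] and(0x0f,0x35) = 0x05
[7] and(0xa9,0x61) = 0x21

vd = [144, 1, 0, 7, 128, 129, 5, 33]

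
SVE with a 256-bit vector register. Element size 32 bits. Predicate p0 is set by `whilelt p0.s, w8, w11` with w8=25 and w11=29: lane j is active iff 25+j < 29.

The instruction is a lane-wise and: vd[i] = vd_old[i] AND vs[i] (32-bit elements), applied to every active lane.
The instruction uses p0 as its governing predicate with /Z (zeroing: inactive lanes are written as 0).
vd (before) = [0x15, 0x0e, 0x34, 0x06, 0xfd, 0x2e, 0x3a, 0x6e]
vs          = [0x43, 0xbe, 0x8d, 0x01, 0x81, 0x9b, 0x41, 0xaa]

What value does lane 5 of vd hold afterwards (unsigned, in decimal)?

256-bit reg / 32-bit elem → 8 lanes
active while 25+j < 29, i.e. j ∈ [0,4) capped at 8 ⇒ 4
  i=0: and(0x15,0x43) → 1
  i=1: and(0x0e,0xbe) → 14
  i=2: and(0x34,0x8d) → 4
  i=3: and(0x06,0x01) → 0
  i=4: tail/zero → 0
  i=5: tail/zero → 0
  i=6: tail/zero → 0
  i=7: tail/zero → 0

vd[5] = 0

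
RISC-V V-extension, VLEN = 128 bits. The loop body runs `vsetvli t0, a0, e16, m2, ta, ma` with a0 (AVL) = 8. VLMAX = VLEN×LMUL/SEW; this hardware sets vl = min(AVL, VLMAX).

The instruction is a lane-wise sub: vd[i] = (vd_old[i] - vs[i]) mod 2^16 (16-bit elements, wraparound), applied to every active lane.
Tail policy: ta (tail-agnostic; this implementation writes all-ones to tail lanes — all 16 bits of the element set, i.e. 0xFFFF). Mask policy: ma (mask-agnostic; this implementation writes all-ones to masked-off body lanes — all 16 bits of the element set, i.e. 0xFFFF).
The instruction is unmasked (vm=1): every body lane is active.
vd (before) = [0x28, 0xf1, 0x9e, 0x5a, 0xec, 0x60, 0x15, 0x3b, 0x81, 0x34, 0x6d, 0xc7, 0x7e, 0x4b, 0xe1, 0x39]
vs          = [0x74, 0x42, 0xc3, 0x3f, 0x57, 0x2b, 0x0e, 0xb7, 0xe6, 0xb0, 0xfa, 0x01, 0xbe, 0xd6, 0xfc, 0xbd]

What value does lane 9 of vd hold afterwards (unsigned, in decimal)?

lanes per group: 128·2/16 = 16
vl = min(AVL, VLMAX) = min(8, 16) = 8
[0] sub(0x28,0x74) = 0xffb4
[1] sub(0xf1,0x42) = 0xaf
[2] sub(0x9e,0xc3) = 0xffdb
[3] sub(0x5a,0x3f) = 0x1b
[4] sub(0xec,0x57) = 0x95
[5] sub(0x60,0x2b) = 0x35
[6] sub(0x15,0x0e) = 0x07
[7] sub(0x3b,0xb7) = 0xff84
[8] tail/ones = 0xffff
[9] tail/ones = 0xffff
[10] tail/ones = 0xffff
[11] tail/ones = 0xffff
[12] tail/ones = 0xffff
[13] tail/ones = 0xffff
[14] tail/ones = 0xffff
[15] tail/ones = 0xffff

vd[9] = 65535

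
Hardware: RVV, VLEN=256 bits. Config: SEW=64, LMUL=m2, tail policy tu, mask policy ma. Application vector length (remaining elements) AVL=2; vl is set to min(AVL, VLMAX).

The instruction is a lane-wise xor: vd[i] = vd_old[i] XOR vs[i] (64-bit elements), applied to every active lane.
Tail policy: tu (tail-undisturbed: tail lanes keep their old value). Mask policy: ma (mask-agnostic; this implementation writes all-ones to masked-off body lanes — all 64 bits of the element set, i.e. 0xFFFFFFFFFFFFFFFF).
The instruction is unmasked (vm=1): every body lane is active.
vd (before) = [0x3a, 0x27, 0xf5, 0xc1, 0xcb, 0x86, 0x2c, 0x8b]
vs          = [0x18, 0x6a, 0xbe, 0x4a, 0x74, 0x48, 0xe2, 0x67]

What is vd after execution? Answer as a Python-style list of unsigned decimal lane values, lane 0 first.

vd = [34, 77, 245, 193, 203, 134, 44, 139]

VLMAX = (256 × 2) / 64 = 8 lanes
vl = min(AVL, VLMAX) = min(2, 8) = 2
  i=0: xor(0x3a,0x18) → 34
  i=1: xor(0x27,0x6a) → 77
  i=2: tail/keep → 245
  i=3: tail/keep → 193
  i=4: tail/keep → 203
  i=5: tail/keep → 134
  i=6: tail/keep → 44
  i=7: tail/keep → 139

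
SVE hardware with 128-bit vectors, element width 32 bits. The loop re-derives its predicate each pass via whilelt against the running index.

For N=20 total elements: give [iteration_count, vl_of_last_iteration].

[iterations, last_vl] = [5, 4]

lane count: 128 div 32 = 4
20 elements at 4/iter → 5 passes, remainder 4 on the last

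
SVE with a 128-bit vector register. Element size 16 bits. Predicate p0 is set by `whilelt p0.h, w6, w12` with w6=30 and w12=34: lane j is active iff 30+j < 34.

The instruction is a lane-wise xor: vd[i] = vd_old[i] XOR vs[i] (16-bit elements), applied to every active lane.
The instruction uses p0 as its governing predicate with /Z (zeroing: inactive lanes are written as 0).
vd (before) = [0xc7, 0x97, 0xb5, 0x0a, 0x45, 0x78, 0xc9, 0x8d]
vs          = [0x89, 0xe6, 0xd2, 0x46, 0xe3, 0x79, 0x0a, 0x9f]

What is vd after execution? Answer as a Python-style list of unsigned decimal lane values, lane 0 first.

vd = [78, 113, 103, 76, 0, 0, 0, 0]

lane count: 128 div 16 = 8
p0[j] = (30+j < 34); true for j=0..3 → 4 lanes set
lane  0: xor(0xc7,0x89) ⇒ 0x4e
lane  1: xor(0x97,0xe6) ⇒ 0x71
lane  2: xor(0xb5,0xd2) ⇒ 0x67
lane  3: xor(0x0a,0x46) ⇒ 0x4c
lane  4: tail/zero ⇒ 0x00
lane  5: tail/zero ⇒ 0x00
lane  6: tail/zero ⇒ 0x00
lane  7: tail/zero ⇒ 0x00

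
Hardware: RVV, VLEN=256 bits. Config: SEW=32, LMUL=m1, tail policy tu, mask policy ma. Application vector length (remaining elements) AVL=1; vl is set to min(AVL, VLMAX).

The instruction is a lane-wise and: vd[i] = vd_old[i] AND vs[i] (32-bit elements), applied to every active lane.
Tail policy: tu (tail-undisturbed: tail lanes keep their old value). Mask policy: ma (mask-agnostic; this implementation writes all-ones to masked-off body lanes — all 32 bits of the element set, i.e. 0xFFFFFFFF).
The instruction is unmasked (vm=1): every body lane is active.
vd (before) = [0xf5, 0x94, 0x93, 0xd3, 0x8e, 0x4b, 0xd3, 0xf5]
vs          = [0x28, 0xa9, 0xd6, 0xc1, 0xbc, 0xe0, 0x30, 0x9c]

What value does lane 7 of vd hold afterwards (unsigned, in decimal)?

vd[7] = 245

lanes per group: 256·1/32 = 8
vl ← min(1, 8) = 1
vd[0] and(0xf5,0x28) -> 0x20
vd[1] tail/keep -> 0x94
vd[2] tail/keep -> 0x93
vd[3] tail/keep -> 0xd3
vd[4] tail/keep -> 0x8e
vd[5] tail/keep -> 0x4b
vd[6] tail/keep -> 0xd3
vd[7] tail/keep -> 0xf5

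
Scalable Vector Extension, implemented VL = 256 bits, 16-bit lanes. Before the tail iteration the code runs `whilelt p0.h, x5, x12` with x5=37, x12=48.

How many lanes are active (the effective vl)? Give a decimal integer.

lane count: 256 div 16 = 16
active while 37+j < 48, i.e. j ∈ [0,11) capped at 16 ⇒ 11

vl = 11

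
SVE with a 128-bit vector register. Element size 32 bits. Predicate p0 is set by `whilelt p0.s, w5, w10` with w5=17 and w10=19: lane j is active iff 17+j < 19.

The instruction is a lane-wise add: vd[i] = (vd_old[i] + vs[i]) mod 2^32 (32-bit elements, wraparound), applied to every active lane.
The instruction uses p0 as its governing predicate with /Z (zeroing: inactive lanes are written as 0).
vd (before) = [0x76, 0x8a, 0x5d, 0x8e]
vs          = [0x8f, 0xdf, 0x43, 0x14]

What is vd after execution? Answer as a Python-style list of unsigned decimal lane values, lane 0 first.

128-bit reg / 32-bit elem → 4 lanes
p0[j] = (17+j < 19); true for j=0..1 → 2 lanes set
lane  0: add(0x76,0x8f) ⇒ 0x105
lane  1: add(0x8a,0xdf) ⇒ 0x169
lane  2: tail/zero ⇒ 0x00
lane  3: tail/zero ⇒ 0x00

vd = [261, 361, 0, 0]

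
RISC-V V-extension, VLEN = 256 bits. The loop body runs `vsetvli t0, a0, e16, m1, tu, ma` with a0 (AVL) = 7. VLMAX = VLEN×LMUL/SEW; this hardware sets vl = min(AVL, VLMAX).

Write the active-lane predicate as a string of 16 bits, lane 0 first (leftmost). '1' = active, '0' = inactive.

predicate = 1111111000000000

lanes per group: 256·1/16 = 16
vl = min(AVL, VLMAX) = min(7, 16) = 7
bits (lane 0 leftmost): 1111111000000000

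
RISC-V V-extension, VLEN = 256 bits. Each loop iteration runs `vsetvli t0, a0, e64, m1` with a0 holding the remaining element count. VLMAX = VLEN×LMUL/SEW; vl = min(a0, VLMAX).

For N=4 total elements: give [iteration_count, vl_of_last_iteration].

[iterations, last_vl] = [1, 4]

VLMAX = (256 × 1) / 64 = 4 lanes
4 elements at 4/iter → 1 passes, remainder 4 on the last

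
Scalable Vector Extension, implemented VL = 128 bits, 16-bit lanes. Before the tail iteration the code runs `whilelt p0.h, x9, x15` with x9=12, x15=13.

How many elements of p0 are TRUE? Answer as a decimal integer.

vl = 1

register lanes = 128/16 = 8
p0[j] = (12+j < 13); true for j=0..0 → 1 lanes set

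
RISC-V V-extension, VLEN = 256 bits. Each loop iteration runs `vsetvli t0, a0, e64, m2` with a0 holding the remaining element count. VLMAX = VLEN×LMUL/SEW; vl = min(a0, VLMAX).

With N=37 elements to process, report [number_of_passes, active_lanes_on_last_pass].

lanes per group: 256·2/64 = 8
N=37: ⌈37/8⌉ = 5 iters; last vl = 37 − 4×8 = 5

[iterations, last_vl] = [5, 5]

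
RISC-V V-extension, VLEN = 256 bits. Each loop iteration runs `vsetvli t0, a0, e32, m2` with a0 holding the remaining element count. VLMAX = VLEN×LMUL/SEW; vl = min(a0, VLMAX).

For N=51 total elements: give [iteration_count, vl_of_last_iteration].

lanes per group: 256·2/32 = 16
iterations = ceil(51/16) = 4; final-pass vl = 3

[iterations, last_vl] = [4, 3]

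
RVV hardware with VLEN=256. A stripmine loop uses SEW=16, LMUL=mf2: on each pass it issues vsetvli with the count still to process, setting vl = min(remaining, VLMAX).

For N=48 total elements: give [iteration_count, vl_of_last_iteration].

[iterations, last_vl] = [6, 8]

lanes per group: 256·1/2/16 = 8
N=48: ⌈48/8⌉ = 6 iters; last vl = 48 − 5×8 = 8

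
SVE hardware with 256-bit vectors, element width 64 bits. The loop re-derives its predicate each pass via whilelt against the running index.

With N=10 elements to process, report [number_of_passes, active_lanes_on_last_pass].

register lanes = 256/64 = 4
iterations = ceil(10/4) = 3; final-pass vl = 2

[iterations, last_vl] = [3, 2]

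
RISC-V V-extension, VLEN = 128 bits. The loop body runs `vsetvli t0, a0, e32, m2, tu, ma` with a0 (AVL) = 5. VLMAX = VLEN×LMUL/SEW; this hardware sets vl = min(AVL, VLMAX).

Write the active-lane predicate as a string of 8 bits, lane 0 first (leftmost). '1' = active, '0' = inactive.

predicate = 11111000

lanes per group: 128·2/32 = 8
vl ← min(5, 8) = 5
bits (lane 0 leftmost): 11111000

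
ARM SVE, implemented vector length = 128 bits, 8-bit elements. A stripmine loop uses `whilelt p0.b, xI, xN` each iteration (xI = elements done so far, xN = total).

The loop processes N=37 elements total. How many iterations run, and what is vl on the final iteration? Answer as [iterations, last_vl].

[iterations, last_vl] = [3, 5]

lane count: 128 div 8 = 16
N=37: ⌈37/16⌉ = 3 iters; last vl = 37 − 2×16 = 5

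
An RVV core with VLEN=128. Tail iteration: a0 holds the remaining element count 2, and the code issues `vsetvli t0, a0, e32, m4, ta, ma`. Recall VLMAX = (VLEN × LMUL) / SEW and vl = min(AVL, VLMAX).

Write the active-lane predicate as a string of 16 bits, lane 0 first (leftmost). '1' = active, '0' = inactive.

predicate = 1100000000000000

lanes per group: 128·4/32 = 16
AVL=2 ≤ VLMAX=16, so vl = 2
bits (lane 0 leftmost): 1100000000000000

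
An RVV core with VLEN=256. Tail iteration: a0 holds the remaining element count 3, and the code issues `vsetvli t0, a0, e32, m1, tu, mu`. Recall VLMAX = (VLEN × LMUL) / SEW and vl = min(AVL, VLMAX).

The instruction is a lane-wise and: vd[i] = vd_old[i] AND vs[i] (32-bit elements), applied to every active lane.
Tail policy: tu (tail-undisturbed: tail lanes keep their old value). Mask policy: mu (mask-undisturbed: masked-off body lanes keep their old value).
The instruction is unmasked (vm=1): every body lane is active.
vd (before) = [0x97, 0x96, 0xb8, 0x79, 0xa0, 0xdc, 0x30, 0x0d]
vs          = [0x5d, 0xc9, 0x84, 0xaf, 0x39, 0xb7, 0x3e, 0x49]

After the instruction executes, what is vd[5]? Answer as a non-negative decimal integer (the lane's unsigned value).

VLMAX = (256 × 1) / 32 = 8 lanes
AVL=3 ≤ VLMAX=8, so vl = 3
  i=0: and(0x97,0x5d) → 21
  i=1: and(0x96,0xc9) → 128
  i=2: and(0xb8,0x84) → 128
  i=3: tail/keep → 121
  i=4: tail/keep → 160
  i=5: tail/keep → 220
  i=6: tail/keep → 48
  i=7: tail/keep → 13

vd[5] = 220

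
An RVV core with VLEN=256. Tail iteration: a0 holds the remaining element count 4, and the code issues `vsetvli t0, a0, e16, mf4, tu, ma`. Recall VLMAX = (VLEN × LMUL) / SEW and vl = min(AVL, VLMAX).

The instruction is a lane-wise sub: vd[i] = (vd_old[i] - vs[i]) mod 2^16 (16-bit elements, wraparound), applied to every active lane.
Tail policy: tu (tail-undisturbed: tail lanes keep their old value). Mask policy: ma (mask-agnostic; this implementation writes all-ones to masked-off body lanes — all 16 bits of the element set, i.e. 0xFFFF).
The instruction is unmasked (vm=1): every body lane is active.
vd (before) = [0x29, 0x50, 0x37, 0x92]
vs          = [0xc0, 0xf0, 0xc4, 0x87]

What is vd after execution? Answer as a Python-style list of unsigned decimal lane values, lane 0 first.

VLMAX = VLEN×LMUL/SEW = 256×1/4/16 = 4
AVL=4 ≤ VLMAX=4, so vl = 4
  i=0: sub(0x29,0xc0) → 65385
  i=1: sub(0x50,0xf0) → 65376
  i=2: sub(0x37,0xc4) → 65395
  i=3: sub(0x92,0x87) → 11

vd = [65385, 65376, 65395, 11]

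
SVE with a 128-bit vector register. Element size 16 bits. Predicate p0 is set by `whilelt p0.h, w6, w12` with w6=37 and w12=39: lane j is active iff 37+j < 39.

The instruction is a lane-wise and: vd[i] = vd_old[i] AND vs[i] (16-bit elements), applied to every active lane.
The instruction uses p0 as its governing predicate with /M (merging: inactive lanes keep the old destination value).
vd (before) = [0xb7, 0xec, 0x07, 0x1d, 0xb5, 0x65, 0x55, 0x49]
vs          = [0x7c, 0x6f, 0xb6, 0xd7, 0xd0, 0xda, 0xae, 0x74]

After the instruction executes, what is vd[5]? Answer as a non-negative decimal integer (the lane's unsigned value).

vd[5] = 101

128-bit reg / 16-bit elem → 8 lanes
active while 37+j < 39, i.e. j ∈ [0,2) capped at 8 ⇒ 2
[0] and(0xb7,0x7c) = 0x34
[1] and(0xec,0x6f) = 0x6c
[2] tail/keep = 0x07
[3] tail/keep = 0x1d
[4] tail/keep = 0xb5
[5] tail/keep = 0x65
[6] tail/keep = 0x55
[7] tail/keep = 0x49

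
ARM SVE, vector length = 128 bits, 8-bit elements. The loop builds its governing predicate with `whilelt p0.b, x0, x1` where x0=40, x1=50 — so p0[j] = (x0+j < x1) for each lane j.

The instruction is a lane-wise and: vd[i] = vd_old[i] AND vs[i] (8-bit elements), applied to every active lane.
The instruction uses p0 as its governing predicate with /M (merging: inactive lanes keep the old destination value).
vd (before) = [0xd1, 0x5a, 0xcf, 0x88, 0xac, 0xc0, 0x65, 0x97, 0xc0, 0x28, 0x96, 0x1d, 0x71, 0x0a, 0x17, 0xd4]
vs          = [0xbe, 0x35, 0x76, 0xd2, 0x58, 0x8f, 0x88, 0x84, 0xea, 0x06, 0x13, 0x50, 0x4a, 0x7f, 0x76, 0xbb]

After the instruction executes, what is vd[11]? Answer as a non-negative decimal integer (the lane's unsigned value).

lane count: 128 div 8 = 16
whilelt: lane j active iff 40+j < 50 → j < 10 → 10 active
lane  0: and(0xd1,0xbe) ⇒ 0x90
lane  1: and(0x5a,0x35) ⇒ 0x10
lane  2: and(0xcf,0x76) ⇒ 0x46
lane  3: and(0x88,0xd2) ⇒ 0x80
lane  4: and(0xac,0x58) ⇒ 0x08
lane  5: and(0xc0,0x8f) ⇒ 0x80
lane  6: and(0x65,0x88) ⇒ 0x00
lane  7: and(0x97,0x84) ⇒ 0x84
lane  8: and(0xc0,0xea) ⇒ 0xc0
lane  9: and(0x28,0x06) ⇒ 0x00
lane 10: tail/keep ⇒ 0x96
lane 11: tail/keep ⇒ 0x1d
lane 12: tail/keep ⇒ 0x71
lane 13: tail/keep ⇒ 0x0a
lane 14: tail/keep ⇒ 0x17
lane 15: tail/keep ⇒ 0xd4

vd[11] = 29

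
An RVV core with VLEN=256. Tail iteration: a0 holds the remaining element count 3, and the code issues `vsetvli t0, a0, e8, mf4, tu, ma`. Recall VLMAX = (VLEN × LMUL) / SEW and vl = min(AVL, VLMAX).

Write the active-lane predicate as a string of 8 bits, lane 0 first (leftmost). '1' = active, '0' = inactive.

VLMAX = VLEN×LMUL/SEW = 256×1/4/8 = 8
vl = min(AVL, VLMAX) = min(3, 8) = 3
bits (lane 0 leftmost): 11100000

predicate = 11100000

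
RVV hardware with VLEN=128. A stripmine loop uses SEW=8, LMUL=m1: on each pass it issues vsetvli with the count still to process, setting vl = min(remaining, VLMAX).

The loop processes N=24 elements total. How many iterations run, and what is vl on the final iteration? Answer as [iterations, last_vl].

[iterations, last_vl] = [2, 8]

VLMAX = (128 × 1) / 8 = 16 lanes
N=24: ⌈24/16⌉ = 2 iters; last vl = 24 − 1×16 = 8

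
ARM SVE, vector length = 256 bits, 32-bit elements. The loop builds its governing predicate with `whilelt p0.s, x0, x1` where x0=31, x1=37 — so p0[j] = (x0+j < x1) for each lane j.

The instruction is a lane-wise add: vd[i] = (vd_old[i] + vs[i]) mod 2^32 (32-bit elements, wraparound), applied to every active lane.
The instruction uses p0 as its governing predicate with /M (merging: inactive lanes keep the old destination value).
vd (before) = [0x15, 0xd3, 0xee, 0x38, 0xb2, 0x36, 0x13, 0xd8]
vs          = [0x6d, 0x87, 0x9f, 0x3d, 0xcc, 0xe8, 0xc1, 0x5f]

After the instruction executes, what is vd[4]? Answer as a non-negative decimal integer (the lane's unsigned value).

vd[4] = 382

lane count: 256 div 32 = 8
p0[j] = (31+j < 37); true for j=0..5 → 6 lanes set
[0] add(0x15,0x6d) = 0x82
[1] add(0xd3,0x87) = 0x15a
[2] add(0xee,0x9f) = 0x18d
[3] add(0x38,0x3d) = 0x75
[4] add(0xb2,0xcc) = 0x17e
[5] add(0x36,0xe8) = 0x11e
[6] tail/keep = 0x13
[7] tail/keep = 0xd8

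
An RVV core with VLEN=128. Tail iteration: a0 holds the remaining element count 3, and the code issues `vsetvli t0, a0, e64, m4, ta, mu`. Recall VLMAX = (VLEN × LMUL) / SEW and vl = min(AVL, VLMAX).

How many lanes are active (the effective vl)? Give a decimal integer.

vl = 3

VLMAX = (128 × 4) / 64 = 8 lanes
vl = min(AVL, VLMAX) = min(3, 8) = 3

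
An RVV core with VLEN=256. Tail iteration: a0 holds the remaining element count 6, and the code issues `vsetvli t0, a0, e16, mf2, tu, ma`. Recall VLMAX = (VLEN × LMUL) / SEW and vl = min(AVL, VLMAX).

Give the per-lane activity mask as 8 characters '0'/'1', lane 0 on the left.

predicate = 11111100

lanes per group: 256·1/2/16 = 8
AVL=6 ≤ VLMAX=8, so vl = 6
bits (lane 0 leftmost): 11111100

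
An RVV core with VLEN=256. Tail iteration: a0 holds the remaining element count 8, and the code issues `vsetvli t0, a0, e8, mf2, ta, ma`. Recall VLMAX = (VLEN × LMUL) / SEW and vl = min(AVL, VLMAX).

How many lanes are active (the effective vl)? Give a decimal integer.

vl = 8

VLMAX = (256 × 1/2) / 8 = 16 lanes
vl = min(AVL, VLMAX) = min(8, 16) = 8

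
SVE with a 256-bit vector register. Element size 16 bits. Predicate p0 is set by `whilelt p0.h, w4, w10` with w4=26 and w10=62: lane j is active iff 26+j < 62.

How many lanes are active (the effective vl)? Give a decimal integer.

lane count: 256 div 16 = 16
whilelt: lane j active iff 26+j < 62 → j < 36 → 16 active

vl = 16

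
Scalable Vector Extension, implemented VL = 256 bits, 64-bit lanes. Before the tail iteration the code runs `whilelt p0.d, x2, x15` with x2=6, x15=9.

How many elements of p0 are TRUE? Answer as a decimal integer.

vl = 3

lane count: 256 div 64 = 4
active while 6+j < 9, i.e. j ∈ [0,3) capped at 4 ⇒ 3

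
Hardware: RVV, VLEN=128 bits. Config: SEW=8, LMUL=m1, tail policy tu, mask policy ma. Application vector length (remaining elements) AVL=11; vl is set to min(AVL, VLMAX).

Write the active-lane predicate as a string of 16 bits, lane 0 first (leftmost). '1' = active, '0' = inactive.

VLMAX = (128 × 1) / 8 = 16 lanes
vl ← min(11, 16) = 11
bits (lane 0 leftmost): 1111111111100000

predicate = 1111111111100000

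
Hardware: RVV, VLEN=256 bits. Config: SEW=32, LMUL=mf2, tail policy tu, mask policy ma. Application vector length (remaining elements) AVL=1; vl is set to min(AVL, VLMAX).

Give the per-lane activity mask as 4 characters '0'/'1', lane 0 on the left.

predicate = 1000

lanes per group: 256·1/2/32 = 4
vl ← min(1, 4) = 1
bits (lane 0 leftmost): 1000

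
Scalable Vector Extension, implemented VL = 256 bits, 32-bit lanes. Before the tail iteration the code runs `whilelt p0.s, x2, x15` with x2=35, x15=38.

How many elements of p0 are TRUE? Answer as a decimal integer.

vl = 3

256-bit reg / 32-bit elem → 8 lanes
p0[j] = (35+j < 38); true for j=0..2 → 3 lanes set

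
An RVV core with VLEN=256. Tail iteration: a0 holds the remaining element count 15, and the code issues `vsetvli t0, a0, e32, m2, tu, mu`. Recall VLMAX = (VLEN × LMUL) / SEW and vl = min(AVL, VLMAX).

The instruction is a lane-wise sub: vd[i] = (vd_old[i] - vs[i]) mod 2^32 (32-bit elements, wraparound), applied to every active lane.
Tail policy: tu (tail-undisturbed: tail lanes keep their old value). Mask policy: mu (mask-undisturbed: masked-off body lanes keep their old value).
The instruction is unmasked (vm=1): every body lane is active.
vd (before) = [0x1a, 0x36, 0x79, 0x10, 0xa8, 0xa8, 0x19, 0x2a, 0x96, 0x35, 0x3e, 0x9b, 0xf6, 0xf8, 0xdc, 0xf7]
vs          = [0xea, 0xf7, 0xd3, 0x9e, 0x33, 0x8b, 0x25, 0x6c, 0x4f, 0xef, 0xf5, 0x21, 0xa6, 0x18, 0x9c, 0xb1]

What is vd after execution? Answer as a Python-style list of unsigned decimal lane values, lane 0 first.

VLMAX = VLEN×LMUL/SEW = 256×2/32 = 16
vl = min(AVL, VLMAX) = min(15, 16) = 15
[0] sub(0x1a,0xea) = 0xffffff30
[1] sub(0x36,0xf7) = 0xffffff3f
[2] sub(0x79,0xd3) = 0xffffffa6
[3] sub(0x10,0x9e) = 0xffffff72
[4] sub(0xa8,0x33) = 0x75
[5] sub(0xa8,0x8b) = 0x1d
[6] sub(0x19,0x25) = 0xfffffff4
[7] sub(0x2a,0x6c) = 0xffffffbe
[8] sub(0x96,0x4f) = 0x47
[9] sub(0x35,0xef) = 0xffffff46
[10] sub(0x3e,0xf5) = 0xffffff49
[11] sub(0x9b,0x21) = 0x7a
[12] sub(0xf6,0xa6) = 0x50
[13] sub(0xf8,0x18) = 0xe0
[14] sub(0xdc,0x9c) = 0x40
[15] tail/keep = 0xf7

vd = [4294967088, 4294967103, 4294967206, 4294967154, 117, 29, 4294967284, 4294967230, 71, 4294967110, 4294967113, 122, 80, 224, 64, 247]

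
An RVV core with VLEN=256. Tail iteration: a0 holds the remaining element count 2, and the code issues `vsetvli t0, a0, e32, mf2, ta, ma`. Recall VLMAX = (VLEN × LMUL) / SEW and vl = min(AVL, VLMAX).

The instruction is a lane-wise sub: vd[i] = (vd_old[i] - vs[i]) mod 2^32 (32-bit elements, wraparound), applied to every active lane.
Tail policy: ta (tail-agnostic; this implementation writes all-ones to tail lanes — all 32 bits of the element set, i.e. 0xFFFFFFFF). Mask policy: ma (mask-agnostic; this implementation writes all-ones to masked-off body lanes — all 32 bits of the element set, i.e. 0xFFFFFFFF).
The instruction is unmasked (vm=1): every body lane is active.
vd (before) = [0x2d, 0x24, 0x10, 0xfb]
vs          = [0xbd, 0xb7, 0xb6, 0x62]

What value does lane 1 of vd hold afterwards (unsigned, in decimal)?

lanes per group: 256·1/2/32 = 4
vl = min(AVL, VLMAX) = min(2, 4) = 2
[0] sub(0x2d,0xbd) = 0xffffff70
[1] sub(0x24,0xb7) = 0xffffff6d
[2] tail/ones = 0xffffffff
[3] tail/ones = 0xffffffff

vd[1] = 4294967149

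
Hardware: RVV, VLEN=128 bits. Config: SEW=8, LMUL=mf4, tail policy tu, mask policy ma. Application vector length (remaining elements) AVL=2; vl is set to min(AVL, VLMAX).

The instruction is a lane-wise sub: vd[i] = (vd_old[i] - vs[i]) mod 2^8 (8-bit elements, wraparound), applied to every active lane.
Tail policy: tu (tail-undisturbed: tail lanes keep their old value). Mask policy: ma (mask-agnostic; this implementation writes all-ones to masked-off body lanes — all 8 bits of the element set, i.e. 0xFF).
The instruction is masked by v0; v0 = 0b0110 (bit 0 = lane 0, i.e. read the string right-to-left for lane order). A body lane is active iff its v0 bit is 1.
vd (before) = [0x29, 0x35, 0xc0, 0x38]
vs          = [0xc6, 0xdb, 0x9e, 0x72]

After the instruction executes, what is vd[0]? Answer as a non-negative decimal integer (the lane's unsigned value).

vd[0] = 255

lanes per group: 128·1/4/8 = 4
vl ← min(2, 4) = 2
lane  0: mask-off/ones ⇒ 0xff
lane  1: sub(0x35,0xdb) ⇒ 0x5a
lane  2: tail/keep ⇒ 0xc0
lane  3: tail/keep ⇒ 0x38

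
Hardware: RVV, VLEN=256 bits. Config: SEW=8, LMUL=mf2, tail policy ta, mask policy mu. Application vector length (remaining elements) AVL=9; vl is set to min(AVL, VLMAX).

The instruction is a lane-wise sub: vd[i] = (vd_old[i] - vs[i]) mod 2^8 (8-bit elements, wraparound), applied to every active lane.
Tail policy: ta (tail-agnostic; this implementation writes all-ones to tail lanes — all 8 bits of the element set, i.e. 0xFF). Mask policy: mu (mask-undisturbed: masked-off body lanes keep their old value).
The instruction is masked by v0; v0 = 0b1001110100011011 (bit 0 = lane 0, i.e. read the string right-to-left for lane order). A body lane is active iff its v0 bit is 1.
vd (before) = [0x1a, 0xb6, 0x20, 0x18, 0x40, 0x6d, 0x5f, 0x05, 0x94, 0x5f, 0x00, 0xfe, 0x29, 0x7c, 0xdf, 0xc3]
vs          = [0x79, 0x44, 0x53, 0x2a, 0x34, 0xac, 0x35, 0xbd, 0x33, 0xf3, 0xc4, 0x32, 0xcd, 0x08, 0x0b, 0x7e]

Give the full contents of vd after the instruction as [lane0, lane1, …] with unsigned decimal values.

vd = [161, 114, 32, 238, 12, 109, 95, 5, 97, 255, 255, 255, 255, 255, 255, 255]

lanes per group: 256·1/2/8 = 16
vl ← min(9, 16) = 9
  i=0: sub(0x1a,0x79) → 161
  i=1: sub(0xb6,0x44) → 114
  i=2: mask-off/keep → 32
  i=3: sub(0x18,0x2a) → 238
  i=4: sub(0x40,0x34) → 12
  i=5: mask-off/keep → 109
  i=6: mask-off/keep → 95
  i=7: mask-off/keep → 5
  i=8: sub(0x94,0x33) → 97
  i=9: tail/ones → 255
  i=10: tail/ones → 255
  i=11: tail/ones → 255
  i=12: tail/ones → 255
  i=13: tail/ones → 255
  i=14: tail/ones → 255
  i=15: tail/ones → 255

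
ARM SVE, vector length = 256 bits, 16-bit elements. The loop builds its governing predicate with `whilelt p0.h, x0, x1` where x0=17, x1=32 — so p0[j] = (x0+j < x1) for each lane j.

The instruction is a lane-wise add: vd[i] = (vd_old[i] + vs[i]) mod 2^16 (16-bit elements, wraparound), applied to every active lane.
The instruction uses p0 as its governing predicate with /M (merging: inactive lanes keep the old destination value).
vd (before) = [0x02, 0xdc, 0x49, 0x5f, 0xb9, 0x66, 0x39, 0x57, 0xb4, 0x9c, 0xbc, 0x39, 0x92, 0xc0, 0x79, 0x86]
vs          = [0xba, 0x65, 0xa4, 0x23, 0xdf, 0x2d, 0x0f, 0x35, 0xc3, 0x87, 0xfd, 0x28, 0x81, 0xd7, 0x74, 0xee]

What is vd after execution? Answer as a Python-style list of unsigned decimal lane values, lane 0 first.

vd = [188, 321, 237, 130, 408, 147, 72, 140, 375, 291, 441, 97, 275, 407, 237, 134]

lane count: 256 div 16 = 16
p0[j] = (17+j < 32); true for j=0..14 → 15 lanes set
[0] add(0x02,0xba) = 0xbc
[1] add(0xdc,0x65) = 0x141
[2] add(0x49,0xa4) = 0xed
[3] add(0x5f,0x23) = 0x82
[4] add(0xb9,0xdf) = 0x198
[5] add(0x66,0x2d) = 0x93
[6] add(0x39,0x0f) = 0x48
[7] add(0x57,0x35) = 0x8c
[8] add(0xb4,0xc3) = 0x177
[9] add(0x9c,0x87) = 0x123
[10] add(0xbc,0xfd) = 0x1b9
[11] add(0x39,0x28) = 0x61
[12] add(0x92,0x81) = 0x113
[13] add(0xc0,0xd7) = 0x197
[14] add(0x79,0x74) = 0xed
[15] tail/keep = 0x86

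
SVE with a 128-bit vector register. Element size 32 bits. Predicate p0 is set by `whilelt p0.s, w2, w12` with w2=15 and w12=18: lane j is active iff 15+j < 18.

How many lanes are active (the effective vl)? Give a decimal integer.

register lanes = 128/32 = 4
active while 15+j < 18, i.e. j ∈ [0,3) capped at 4 ⇒ 3

vl = 3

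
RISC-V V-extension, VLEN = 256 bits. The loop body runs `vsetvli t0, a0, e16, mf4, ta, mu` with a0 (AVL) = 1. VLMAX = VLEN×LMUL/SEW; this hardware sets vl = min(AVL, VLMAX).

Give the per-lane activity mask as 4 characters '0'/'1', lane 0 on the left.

VLMAX = (256 × 1/4) / 16 = 4 lanes
vl = min(AVL, VLMAX) = min(1, 4) = 1
bits (lane 0 leftmost): 1000

predicate = 1000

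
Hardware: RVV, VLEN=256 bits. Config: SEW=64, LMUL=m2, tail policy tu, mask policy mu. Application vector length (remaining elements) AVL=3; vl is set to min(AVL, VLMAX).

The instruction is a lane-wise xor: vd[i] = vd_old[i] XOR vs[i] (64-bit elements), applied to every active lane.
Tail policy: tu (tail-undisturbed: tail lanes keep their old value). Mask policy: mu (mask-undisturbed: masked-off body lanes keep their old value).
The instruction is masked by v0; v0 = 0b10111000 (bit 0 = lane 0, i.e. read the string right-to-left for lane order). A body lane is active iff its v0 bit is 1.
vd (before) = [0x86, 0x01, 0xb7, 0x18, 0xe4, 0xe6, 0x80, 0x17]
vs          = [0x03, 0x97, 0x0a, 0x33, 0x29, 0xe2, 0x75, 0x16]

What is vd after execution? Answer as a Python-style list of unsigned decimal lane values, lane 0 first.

VLMAX = VLEN×LMUL/SEW = 256×2/64 = 8
AVL=3 ≤ VLMAX=8, so vl = 3
[0] mask-off/keep = 0x86
[1] mask-off/keep = 0x01
[2] mask-off/keep = 0xb7
[3] tail/keep = 0x18
[4] tail/keep = 0xe4
[5] tail/keep = 0xe6
[6] tail/keep = 0x80
[7] tail/keep = 0x17

vd = [134, 1, 183, 24, 228, 230, 128, 23]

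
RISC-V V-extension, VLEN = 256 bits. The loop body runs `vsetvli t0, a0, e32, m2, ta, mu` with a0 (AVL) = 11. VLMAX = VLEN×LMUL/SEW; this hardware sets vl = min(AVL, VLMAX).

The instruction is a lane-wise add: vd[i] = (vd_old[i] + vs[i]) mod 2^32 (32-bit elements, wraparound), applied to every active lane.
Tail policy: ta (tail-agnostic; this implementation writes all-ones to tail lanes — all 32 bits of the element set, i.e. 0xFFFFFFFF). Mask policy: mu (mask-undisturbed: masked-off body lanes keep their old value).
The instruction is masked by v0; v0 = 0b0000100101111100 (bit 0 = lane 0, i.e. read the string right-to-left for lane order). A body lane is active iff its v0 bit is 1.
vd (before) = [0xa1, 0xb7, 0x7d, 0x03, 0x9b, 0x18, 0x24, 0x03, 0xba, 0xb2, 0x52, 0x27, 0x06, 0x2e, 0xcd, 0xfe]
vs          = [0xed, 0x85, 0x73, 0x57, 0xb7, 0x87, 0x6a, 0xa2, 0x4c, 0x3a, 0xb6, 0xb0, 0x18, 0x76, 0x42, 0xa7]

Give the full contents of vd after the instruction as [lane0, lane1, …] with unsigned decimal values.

VLMAX = (256 × 2) / 32 = 16 lanes
vl = min(AVL, VLMAX) = min(11, 16) = 11
lane  0: mask-off/keep ⇒ 0xa1
lane  1: mask-off/keep ⇒ 0xb7
lane  2: add(0x7d,0x73) ⇒ 0xf0
lane  3: add(0x03,0x57) ⇒ 0x5a
lane  4: add(0x9b,0xb7) ⇒ 0x152
lane  5: add(0x18,0x87) ⇒ 0x9f
lane  6: add(0x24,0x6a) ⇒ 0x8e
lane  7: mask-off/keep ⇒ 0x03
lane  8: add(0xba,0x4c) ⇒ 0x106
lane  9: mask-off/keep ⇒ 0xb2
lane 10: mask-off/keep ⇒ 0x52
lane 11: tail/ones ⇒ 0xffffffff
lane 12: tail/ones ⇒ 0xffffffff
lane 13: tail/ones ⇒ 0xffffffff
lane 14: tail/ones ⇒ 0xffffffff
lane 15: tail/ones ⇒ 0xffffffff

vd = [161, 183, 240, 90, 338, 159, 142, 3, 262, 178, 82, 4294967295, 4294967295, 4294967295, 4294967295, 4294967295]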